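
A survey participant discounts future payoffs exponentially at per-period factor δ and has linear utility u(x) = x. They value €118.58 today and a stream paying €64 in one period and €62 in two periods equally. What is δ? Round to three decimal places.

Equating present values: 118.58 = 64δ + 62δ².
Rearranged: 62δ² + 64δ − 118.58 = 0.
The positive root is δ = [−64 + √(64² + 4·62·118.58)] / (2·62) = (−64 + 183.041)/124 ≈ 0.960.

δ ≈ 0.960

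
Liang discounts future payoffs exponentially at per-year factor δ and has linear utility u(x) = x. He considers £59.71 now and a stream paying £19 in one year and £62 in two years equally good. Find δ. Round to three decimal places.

δ ≈ 0.840

Equating present values: 59.71 = 19δ + 62δ².
That is, 62δ² + 19δ − 59.71 = 0, a quadratic in δ.
δ = (−19 + √(19² + 4·62·59.71)) / (2·62) = (−19 + √15169.08) / 124 ≈ 0.840.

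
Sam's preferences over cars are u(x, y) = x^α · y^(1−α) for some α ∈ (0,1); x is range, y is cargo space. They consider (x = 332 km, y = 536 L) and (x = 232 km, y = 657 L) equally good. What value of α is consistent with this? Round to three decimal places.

The Cobb–Douglas utilities coincide, so 332^α·536^(1−α) = 232^α·657^(1−α).
(332/232)^α = (657/536)^(1−α); take logs: α·ln(332/232) = (1−α)·ln(657/536), i.e. α·0.358398 = (1−α)·0.203550.
So α/(1−α) = (0.203550)/(0.358398) = 0.567944, and α = 0.567944/1.567944 ≈ 0.362.

α ≈ 0.362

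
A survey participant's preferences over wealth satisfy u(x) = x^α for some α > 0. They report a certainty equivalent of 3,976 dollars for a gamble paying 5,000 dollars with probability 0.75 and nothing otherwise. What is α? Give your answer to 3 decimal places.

α ≈ 1.255

The lottery's expected utility is 0.75·u(5000) + 0.25·u(0) = 0.75·5000^α (since u(0) = 0 for α > 0).
Setting u(3976) equal to that: 3976^α = 0.75·5000^α ⇒ (3976/5000)^α = 0.75.
Taking logs: α·ln(3976/5000) = ln(0.75), so α = -0.287682 / -0.229162 ≈ 1.255.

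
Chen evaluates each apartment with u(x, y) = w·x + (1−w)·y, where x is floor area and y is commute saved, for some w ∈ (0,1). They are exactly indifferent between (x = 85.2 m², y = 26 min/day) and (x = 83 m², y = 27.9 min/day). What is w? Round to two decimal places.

w = 0.46

Equating utilities: w·85.2 + (1−w)·26 = w·83 + (1−w)·27.9.
Collecting terms: w·2.2 = (1−w)·1.9.
So w/(1−w) = 1.9/2.2 = 0.8636, giving w = 1.9/(2.2+1.9) = 0.46.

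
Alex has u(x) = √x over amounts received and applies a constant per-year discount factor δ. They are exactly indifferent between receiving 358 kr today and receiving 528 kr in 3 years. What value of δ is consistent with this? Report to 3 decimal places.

Equating discounted utilities: u(358) = δ^3·u(528) ⇒ δ^3 = u(358)/u(528).
With u(x) = √x: δ^3 = √358/√528 = √(358/528) = 0.82343.
Taking the cube root: δ = 0.82343^(1/3) ≈ 0.937.

δ ≈ 0.937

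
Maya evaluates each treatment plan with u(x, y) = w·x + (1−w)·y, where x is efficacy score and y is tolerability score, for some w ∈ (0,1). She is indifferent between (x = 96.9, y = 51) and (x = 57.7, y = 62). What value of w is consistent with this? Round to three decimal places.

Equating utilities: w·96.9 + (1−w)·51 = w·57.7 + (1−w)·62.
Collecting terms: w·39.2 = (1−w)·11.
Hence w = 11/(39.2+11) = 11/50.2 = 0.219.

w = 0.219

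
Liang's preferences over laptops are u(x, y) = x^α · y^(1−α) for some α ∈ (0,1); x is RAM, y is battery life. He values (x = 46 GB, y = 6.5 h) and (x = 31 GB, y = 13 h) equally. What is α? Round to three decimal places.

The Cobb–Douglas utilities coincide, so 46^α·6.5^(1−α) = 31^α·13^(1−α).
Taking logs: α·ln 46 + (1−α)·ln 6.5 = α·ln 31 + (1−α)·ln 13, i.e. α·0.394654 = (1−α)·0.693147.
So α/(1−α) = (0.693147)/(0.394654) = 1.756341, and α = 1.756341/2.756341 ≈ 0.637.

α ≈ 0.637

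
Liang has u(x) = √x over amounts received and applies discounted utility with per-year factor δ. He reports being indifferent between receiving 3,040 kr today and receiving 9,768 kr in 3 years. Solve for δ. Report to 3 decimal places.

δ ≈ 0.823

Indifference means u(3040) = δ^3 · u(9768), so δ^3 = u(3040)/u(9768).
With u(x) = √x: δ^3 = √3040/√9768 = √(3040/9768) = 0.55787.
Hence δ = (0.55787)^(1/3) = 0.82321.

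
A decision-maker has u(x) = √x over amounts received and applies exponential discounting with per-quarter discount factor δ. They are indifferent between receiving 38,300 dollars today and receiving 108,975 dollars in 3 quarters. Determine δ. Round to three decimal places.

δ ≈ 0.840

Equating discounted utilities: u(38300) = δ^3·u(108975) ⇒ δ^3 = u(38300)/u(108975).
Since u(x) = √x, δ^3 = √(38300/108975) = 0.59284.
Hence δ = (0.59284)^(1/3) = 0.84006.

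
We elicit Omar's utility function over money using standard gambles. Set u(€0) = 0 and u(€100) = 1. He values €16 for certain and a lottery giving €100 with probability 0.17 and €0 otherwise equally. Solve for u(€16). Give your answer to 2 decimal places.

The indifference gives u(€16) = 0.17·u(€100) + 0.83·u(€0) = 0.17·1 + 0.83·0 = 0.17.

0.17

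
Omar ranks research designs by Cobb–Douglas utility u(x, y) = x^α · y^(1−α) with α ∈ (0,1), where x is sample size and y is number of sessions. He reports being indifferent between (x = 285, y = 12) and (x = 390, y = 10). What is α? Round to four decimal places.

Indifference: 285^α · 12^(1−α) = 390^α · 10^(1−α).
Rearrange to (285/390)^α = (10/12)^(1−α) and take logs: α·-0.3136576 = (1−α)·-0.1823216.
With A = -0.3136576 and B = -0.1823216: α·A = (1−α)·B, so α = B/(A+B) = -0.1823216/-0.4959792 ≈ 0.3676.

α ≈ 0.3676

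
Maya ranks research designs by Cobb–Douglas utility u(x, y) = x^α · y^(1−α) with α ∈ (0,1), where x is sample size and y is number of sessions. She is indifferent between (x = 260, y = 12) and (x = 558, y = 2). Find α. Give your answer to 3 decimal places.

α ≈ 0.701

Indifference: 260^α · 12^(1−α) = 558^α · 2^(1−α).
Taking logs: α·ln 260 + (1−α)·ln 12 = α·ln 558 + (1−α)·ln 2, i.e. α·-0.763677 = (1−α)·-1.791759.
Thus α·(-2.555436) = -1.791759, so α = -1.791759/-2.555436 ≈ 0.701.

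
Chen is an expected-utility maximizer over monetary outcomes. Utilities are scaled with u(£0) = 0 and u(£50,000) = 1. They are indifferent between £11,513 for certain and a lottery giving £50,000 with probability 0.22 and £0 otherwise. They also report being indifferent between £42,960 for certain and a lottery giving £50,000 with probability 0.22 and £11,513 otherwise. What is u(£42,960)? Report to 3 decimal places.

The first gamble pins u(£11,513): it must equal 0.22·1 + 0.78·0 = 0.22.
Then u(£42,960) = 0.22·u(£50,000) + 0.78·u(£11,513) = 0.22·1.00 + 0.78·0.22 = 0.3916.

0.392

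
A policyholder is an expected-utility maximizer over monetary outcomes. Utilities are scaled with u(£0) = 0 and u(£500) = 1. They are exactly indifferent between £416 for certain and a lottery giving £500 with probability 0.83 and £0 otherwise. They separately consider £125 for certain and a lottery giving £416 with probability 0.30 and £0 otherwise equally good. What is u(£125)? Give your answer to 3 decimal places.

0.249

First, u(£416) = 0.83·u(£500) + 0.17·u(£0) = 0.83.
The second indifference gives u(£125) = 0.30·u(£416) + 0.70·u(£0) = 0.30·0.83 + 0.70·0.00 = 0.2490.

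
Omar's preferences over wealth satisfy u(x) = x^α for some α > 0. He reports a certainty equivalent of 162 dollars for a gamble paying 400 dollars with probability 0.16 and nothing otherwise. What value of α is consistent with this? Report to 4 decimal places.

α ≈ 2.0275

Since u(0) = 0, the lottery's EU is 0.16·400^α.
Equating: 162^α = 0.16·400^α, i.e. 0.4050^α = 0.16.
α = ln(0.16) / ln(162/400) = -1.8325815/-0.9038682 ≈ 2.0275.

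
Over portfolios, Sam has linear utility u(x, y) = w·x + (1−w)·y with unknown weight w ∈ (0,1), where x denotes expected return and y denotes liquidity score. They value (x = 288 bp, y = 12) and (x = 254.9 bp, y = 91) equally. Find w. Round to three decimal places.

w = 0.705

Indifference: w·288 + (1−w)·12 = w·254.9 + (1−w)·91.
w·(288−254.9) = (1−w)·(91−12), i.e. w·33.1 = (1−w)·79.
Hence w = 79/(33.1+79) = 79/112.1 = 0.705.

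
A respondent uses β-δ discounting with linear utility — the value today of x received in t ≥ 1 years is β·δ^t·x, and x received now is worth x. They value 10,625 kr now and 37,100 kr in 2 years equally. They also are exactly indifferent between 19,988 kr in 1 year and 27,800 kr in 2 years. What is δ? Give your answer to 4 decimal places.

δ ≈ 0.7190

From the later pair, β·δ^1·19988 = β·δ^2·27800; dividing through, δ = 19988/27800 = 0.71899.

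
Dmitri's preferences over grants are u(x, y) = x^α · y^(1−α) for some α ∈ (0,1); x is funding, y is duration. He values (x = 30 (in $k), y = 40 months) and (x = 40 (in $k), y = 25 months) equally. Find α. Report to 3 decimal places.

α ≈ 0.620

Set the two utilities equal: 30^α·40^(1−α) = 40^α·25^(1−α).
Rearrange to (30/40)^α = (25/40)^(1−α) and take logs: α·-0.287682 = (1−α)·-0.470004.
So α/(1−α) = (-0.470004)/(-0.287682) = 1.633762, and α = 1.633762/2.633762 ≈ 0.620.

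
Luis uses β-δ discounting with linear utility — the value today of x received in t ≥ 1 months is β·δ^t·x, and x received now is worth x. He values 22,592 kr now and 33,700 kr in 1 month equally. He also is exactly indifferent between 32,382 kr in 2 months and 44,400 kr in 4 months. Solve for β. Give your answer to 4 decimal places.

The second indifference involves only future payoffs, so β cancels: β·δ^2·32382 = β·δ^4·44400, giving δ^2 = 32382/44400 = 0.72932, so δ = 0.85400.
Now use the now-vs-future pair: 22592 = β·δ·33700 gives β = 22592/(0.85400·33700) ≈ 0.7850.

β ≈ 0.7850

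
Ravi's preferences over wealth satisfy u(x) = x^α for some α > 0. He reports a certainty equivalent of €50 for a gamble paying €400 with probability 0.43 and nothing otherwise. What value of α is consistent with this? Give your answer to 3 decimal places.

α ≈ 0.406

Since u(0) = 0, the lottery's EU is 0.43·400^α.
Setting u(50) equal to that: 50^α = 0.43·400^α ⇒ (50/400)^α = 0.43.
Taking logs: α·ln(50/400) = ln(0.43), so α = -0.843970 / -2.079442 ≈ 0.406.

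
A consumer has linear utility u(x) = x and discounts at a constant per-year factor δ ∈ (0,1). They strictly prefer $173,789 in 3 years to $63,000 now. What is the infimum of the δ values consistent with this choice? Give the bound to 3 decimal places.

δ > 0.713

Comparing present values: 63000 < δ^3·173789.
Hence δ^3 > 63000/173789 = 0.36251, and x ↦ x^(1/3) is increasing on (0,∞).
δ > 0.36251^(1/3) = 0.713.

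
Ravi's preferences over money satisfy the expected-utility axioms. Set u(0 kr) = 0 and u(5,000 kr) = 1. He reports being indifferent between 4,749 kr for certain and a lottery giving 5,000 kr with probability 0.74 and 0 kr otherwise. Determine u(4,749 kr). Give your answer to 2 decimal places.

By the standard-gamble method, u(4,749 kr) is just the indifference probability on the best outcome: 0.74.

0.74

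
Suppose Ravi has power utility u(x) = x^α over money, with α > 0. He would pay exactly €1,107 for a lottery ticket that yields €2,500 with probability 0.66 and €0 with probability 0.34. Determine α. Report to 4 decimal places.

α ≈ 0.5101

The lottery's expected utility is 0.66·u(2500) + 0.34·u(0) = 0.66·2500^α (since u(0) = 0 for α > 0).
Equating: 1107^α = 0.66·2500^α, i.e. 0.4428^α = 0.66.
Take logs: α = ln 0.66 / ln(1107/2500) ≈ 0.510062.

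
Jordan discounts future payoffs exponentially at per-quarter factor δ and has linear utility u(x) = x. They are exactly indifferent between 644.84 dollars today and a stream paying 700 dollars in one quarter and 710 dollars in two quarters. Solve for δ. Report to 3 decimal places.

Present value of the stream is 700·δ + 710·δ². Indifference gives 700δ + 710δ² = 644.84.
That is, 710δ² + 700δ − 644.84 = 0, a quadratic in δ.
δ = (−700 + √(700² + 4·710·644.84)) / (2·710) = (−700 + √2321345.60) / 1420 ≈ 0.580.

δ ≈ 0.580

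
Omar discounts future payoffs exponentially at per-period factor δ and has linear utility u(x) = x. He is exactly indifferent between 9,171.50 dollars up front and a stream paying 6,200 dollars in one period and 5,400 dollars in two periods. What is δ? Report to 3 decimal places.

δ ≈ 0.850

The stream is worth 6200δ + 5400δ² today, so 6200δ + 5400δ² = 9171.50.
That is, 5400δ² + 6200δ − 9171.50 = 0, a quadratic in δ.
δ = (−6200 + √(6200² + 4·5400·9171.50)) / (2·5400) = (−6200 + √236544400.00) / 10800 ≈ 0.850.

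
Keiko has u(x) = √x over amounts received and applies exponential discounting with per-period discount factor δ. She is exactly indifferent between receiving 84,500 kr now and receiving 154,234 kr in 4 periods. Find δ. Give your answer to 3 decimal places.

δ ≈ 0.928

The payoff in 4 periods is discounted by δ^4, so u(84500) = δ^4·u(154234) and δ^4 = u(84500)/u(154234).
Since u(x) = √x, δ^4 = √(84500/154234) = 0.74018.
Hence δ = (0.74018)^(1/4) = 0.92754.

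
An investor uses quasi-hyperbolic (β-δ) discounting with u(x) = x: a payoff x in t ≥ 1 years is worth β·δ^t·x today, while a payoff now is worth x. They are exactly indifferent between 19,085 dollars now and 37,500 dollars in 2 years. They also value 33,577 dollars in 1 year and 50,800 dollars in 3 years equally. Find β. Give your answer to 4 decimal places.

Both payoffs in the second observation are in the future, so β drops out: δ^1·33577 = δ^3·50800 ⇒ δ^2 = 33577/50800 = 0.66096, so δ = 0.81300.
The first indifference: 19085 = β·δ^2·37500, so β = 19085/(δ^2·37500) = 19085/(0.66096·37500) ≈ 0.7700.

β ≈ 0.7700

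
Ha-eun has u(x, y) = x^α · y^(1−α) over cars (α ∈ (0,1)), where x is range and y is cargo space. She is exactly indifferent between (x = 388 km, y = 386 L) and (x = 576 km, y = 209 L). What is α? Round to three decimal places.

α ≈ 0.608

Set the two utilities equal: 388^α·386^(1−α) = 576^α·209^(1−α).
Taking logs: α·ln 388 + (1−α)·ln 386 = α·ln 576 + (1−α)·ln 209, i.e. α·-0.395102 = (1−α)·-0.613503.
So α/(1−α) = (-0.613503)/(-0.395102) = 1.552771, and α = 1.552771/2.552771 ≈ 0.608.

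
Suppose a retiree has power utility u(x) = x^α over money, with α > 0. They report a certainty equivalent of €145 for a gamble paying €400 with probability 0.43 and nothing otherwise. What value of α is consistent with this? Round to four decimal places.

α ≈ 0.8317

The lottery's expected utility is 0.43·u(400) + 0.57·u(0) = 0.43·400^α (since u(0) = 0 for α > 0).
Setting u(145) equal to that: 145^α = 0.43·400^α ⇒ (145/400)^α = 0.43.
Take logs: α = ln 0.43 / ln(145/400) ≈ 0.831718.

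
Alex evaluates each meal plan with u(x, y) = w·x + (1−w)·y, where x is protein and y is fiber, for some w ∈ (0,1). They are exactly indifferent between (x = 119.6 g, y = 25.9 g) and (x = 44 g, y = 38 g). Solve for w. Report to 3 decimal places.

w = 0.138

Equating utilities: w·119.6 + (1−w)·25.9 = w·44 + (1−w)·38.
w·(119.6−44) = (1−w)·(38−25.9), i.e. w·75.6 = (1−w)·12.1.
Hence w = 12.1/(75.6+12.1) = 12.1/87.7 = 0.138.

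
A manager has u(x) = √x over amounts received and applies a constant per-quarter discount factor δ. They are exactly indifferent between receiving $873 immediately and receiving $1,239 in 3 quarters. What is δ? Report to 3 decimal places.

δ ≈ 0.943

Indifference means u(873) = δ^3 · u(1239), so δ^3 = u(873)/u(1239).
With u(x) = √x: δ^3 = √873/√1239 = √(873/1239) = 0.83940.
So δ = 0.83940^(1/3) ≈ 0.943.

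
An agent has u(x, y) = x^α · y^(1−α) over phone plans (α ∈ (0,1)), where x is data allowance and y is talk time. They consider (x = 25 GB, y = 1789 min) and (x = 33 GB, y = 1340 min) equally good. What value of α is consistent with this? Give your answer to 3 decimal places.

Set the two utilities equal: 25^α·1789^(1−α) = 33^α·1340^(1−α).
Taking logs: α·ln 25 + (1−α)·ln 1789 = α·ln 33 + (1−α)·ln 1340, i.e. α·-0.277632 = (1−α)·-0.288987.
With A = -0.277632 and B = -0.288987: α·A = (1−α)·B, so α = B/(A+B) = -0.288987/-0.566619 ≈ 0.510.

α ≈ 0.510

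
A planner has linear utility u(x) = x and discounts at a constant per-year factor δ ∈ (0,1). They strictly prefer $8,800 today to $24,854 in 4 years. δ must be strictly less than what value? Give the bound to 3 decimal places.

δ < 0.771

The preference means 8800 > δ^4·24854.
Hence δ^4 < 8800/24854 = 0.35407, and x ↦ x^(1/4) is increasing on (0,∞).
δ < 0.35407^(1/4) = 0.771.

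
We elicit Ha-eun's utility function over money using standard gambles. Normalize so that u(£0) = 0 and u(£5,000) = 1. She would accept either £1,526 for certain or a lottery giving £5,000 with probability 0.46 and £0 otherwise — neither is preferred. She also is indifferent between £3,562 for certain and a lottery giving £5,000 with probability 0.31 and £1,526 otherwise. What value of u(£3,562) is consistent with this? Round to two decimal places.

The first gamble pins u(£1,526): it must equal 0.46·1 + 0.54·0 = 0.46.
Chaining: u(£3,562) = 0.31·1.00 + 0.69·0.46 = 0.6274.

0.63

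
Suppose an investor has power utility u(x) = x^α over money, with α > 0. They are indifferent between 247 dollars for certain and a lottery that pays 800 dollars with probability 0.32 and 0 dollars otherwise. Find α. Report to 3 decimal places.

α ≈ 0.970

The lottery's expected utility is 0.32·u(800) + 0.68·u(0) = 0.32·800^α (since u(0) = 0 for α > 0).
Indifference: 247^α = 0.32·800^α, so (247/800)^α = 0.32.
α = ln(0.32) / ln(247/800) = -1.139434/-1.175223 ≈ 0.970.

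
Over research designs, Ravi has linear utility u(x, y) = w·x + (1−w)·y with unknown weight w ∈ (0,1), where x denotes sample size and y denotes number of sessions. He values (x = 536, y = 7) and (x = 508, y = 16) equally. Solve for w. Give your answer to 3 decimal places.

w = 0.243

u(536,7) = u(508,16) means w·536 + (1−w)·7 = w·508 + (1−w)·16.
Collecting terms: w·28 = (1−w)·9.
So w/(1−w) = 9/28 = 0.3214, giving w = 9/(28+9) = 0.243.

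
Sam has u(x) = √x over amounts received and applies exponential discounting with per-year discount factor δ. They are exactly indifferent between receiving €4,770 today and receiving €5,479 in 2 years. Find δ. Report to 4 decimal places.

Equating discounted utilities: u(4770) = δ^2·u(5479) ⇒ δ^2 = u(4770)/u(5479).
With u(x) = √x: δ^2 = √4770/√5479 = √(4770/5479) = 0.93306.
Hence δ = (0.93306)^(1/2) = 0.965949.

δ ≈ 0.9659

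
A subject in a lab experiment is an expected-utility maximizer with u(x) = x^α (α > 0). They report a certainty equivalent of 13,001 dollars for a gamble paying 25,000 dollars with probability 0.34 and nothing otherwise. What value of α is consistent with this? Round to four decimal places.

α ≈ 1.6499

Since u(0) = 0, the lottery's EU is 0.34·25000^α.
Equating: 13001^α = 0.34·25000^α, i.e. 0.5200^α = 0.34.
α = ln(0.34) / ln(13001/25000) = -1.0788097/-0.6538495 ≈ 1.6499.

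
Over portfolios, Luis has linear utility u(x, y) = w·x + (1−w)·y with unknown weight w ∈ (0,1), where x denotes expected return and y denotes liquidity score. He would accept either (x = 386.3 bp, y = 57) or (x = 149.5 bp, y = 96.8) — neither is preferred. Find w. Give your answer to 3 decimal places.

w = 0.144

u(386.3,57) = u(149.5,96.8) means w·386.3 + (1−w)·57 = w·149.5 + (1−w)·96.8.
w·(386.3−149.5) = (1−w)·(96.8−57), i.e. w·236.8 = (1−w)·39.8.
Hence w = 39.8/(236.8+39.8) = 39.8/276.6 = 0.144.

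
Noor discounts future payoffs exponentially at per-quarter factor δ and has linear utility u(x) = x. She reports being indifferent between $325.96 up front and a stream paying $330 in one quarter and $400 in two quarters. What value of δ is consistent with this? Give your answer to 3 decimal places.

δ ≈ 0.580

Equating present values: 325.96 = 330δ + 400δ².
Rearranged: 400δ² + 330δ − 325.96 = 0.
δ = (−330 + √(330² + 4·400·325.96)) / (2·400) = (−330 + √630436.00) / 800 ≈ 0.580.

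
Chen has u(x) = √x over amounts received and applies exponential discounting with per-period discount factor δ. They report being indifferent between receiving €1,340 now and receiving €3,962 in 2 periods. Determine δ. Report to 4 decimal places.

Indifference means u(1340) = δ^2 · u(3962), so δ^2 = u(1340)/u(3962).
Since u(x) = √x, δ^2 = √(1340/3962) = 0.58156.
Hence δ = (0.58156)^(1/2) = 0.762601.

δ ≈ 0.7626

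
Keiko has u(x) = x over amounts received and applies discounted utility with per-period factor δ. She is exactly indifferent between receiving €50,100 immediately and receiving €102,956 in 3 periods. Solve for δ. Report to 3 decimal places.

δ ≈ 0.787

Equating discounted utilities: u(50100) = δ^3·u(102956) ⇒ δ^3 = u(50100)/u(102956).
With u(x) = x: δ^3 = 50100/102956 = 0.48662.
So δ = 0.48662^(1/3) ≈ 0.787.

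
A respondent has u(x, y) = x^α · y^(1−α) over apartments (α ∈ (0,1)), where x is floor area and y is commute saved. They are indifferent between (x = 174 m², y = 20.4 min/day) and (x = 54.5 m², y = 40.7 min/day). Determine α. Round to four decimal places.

The Cobb–Douglas utilities coincide, so 174^α·20.4^(1−α) = 54.5^α·40.7^(1−α).
Rearrange to (174/54.5)^α = (40.7/20.4)^(1−α) and take logs: α·1.1608546 = (1−α)·0.6906932.
With A = 1.1608546 and B = 0.6906932: α·A = (1−α)·B, so α = B/(A+B) = 0.6906932/1.8515478 ≈ 0.3730.

α ≈ 0.3730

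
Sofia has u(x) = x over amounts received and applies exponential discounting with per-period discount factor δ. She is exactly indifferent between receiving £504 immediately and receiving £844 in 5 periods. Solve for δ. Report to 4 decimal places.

δ ≈ 0.9020

Indifference means u(504) = δ^5 · u(844), so δ^5 = u(504)/u(844).
With u(x) = x: δ^5 = 504/844 = 0.59716.
Taking the 5th root: δ = 0.59716^(1/5) ≈ 0.9020.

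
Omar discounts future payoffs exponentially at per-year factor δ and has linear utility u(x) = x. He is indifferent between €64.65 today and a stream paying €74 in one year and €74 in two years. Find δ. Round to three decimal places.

δ ≈ 0.560

Equating present values: 64.65 = 74δ + 74δ².
That is, 74δ² + 74δ − 64.65 = 0, a quadratic in δ.
δ = (−74 + √(74² + 4·74·64.65)) / (2·74) = (−74 + √24612.40) / 148 ≈ 0.560.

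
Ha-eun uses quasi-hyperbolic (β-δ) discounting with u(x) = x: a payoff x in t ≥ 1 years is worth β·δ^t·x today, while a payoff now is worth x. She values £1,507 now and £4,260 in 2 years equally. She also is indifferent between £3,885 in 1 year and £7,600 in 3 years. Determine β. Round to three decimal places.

β ≈ 0.692

Both payoffs in the second observation are in the future, so β drops out: δ^1·3885 = δ^3·7600 ⇒ δ^2 = 3885/7600 = 0.51118, so δ = 0.71497.
Now use the now-vs-future pair: 1507 = β·δ^2·4260 gives β = 1507/(0.51118·4260) ≈ 0.692.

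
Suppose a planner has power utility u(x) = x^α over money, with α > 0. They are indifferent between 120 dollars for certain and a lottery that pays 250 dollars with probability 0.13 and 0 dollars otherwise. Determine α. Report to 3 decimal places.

EU(lottery) = 0.13·250^α + 0.87·0 = 0.13·250^α.
Setting u(120) equal to that: 120^α = 0.13·250^α ⇒ (120/250)^α = 0.13.
Take logs: α = ln 0.13 / ln(120/250) ≈ 2.77971.

α ≈ 2.780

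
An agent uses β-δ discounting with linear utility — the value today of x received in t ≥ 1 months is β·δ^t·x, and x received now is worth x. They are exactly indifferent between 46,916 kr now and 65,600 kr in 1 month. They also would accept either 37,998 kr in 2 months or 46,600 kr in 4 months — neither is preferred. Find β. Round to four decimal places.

β ≈ 0.7920

From the later pair, β·δ^2·37998 = β·δ^4·46600; dividing through, δ^2 = 37998/46600 = 0.81541, so δ = 0.90300.
Substituting δ into 46916 = β·δ·65600: β = 46916/(59236.754) ≈ 0.7920.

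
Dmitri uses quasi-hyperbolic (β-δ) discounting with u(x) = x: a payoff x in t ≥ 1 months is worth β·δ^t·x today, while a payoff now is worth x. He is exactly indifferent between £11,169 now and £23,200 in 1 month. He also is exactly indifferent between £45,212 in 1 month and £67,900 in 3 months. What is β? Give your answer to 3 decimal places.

The second indifference involves only future payoffs, so β cancels: β·δ^1·45212 = β·δ^3·67900, giving δ^2 = 45212/67900 = 0.66586, so δ = 0.81600.
The first indifference: 11169 = β·δ·23200, so β = 11169/(δ·23200) = 11169/(0.81600·23200) ≈ 0.590.

β ≈ 0.590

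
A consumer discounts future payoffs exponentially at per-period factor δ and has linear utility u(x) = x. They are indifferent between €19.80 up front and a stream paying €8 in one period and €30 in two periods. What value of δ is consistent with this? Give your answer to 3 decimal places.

δ ≈ 0.690

Equating present values: 19.80 = 8δ + 30δ².
That is, 30δ² + 8δ − 19.80 = 0, a quadratic in δ.
By the quadratic formula (taking the positive root), δ = (−8 + √2440.00) / 60 ≈ 0.690.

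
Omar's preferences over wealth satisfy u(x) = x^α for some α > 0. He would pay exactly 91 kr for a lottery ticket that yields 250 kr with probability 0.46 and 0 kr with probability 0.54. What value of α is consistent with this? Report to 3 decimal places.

α ≈ 0.768

Since u(0) = 0, the lottery's EU is 0.46·250^α.
Indifference: 91^α = 0.46·250^α, so (91/250)^α = 0.46.
Taking logs: α·ln(91/250) = ln(0.46), so α = -0.776529 / -1.010601 ≈ 0.768.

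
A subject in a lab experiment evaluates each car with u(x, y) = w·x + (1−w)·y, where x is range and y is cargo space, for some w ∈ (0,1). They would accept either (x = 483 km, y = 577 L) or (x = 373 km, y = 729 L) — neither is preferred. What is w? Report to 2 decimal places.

w = 0.58

Indifference: w·483 + (1−w)·577 = w·373 + (1−w)·729.
Rearranging, 110·w − 152·(1−w) = 0.
Hence w = 152/(110+152) = 152/262 = 0.58.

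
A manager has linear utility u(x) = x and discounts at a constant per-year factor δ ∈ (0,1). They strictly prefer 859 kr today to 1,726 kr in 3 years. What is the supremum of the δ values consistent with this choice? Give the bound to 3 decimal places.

Comparing present values: 859 > δ^3·1726.
Dividing by 1726: δ^3 < 0.49768. Both sides are positive, so the cube root keeps the direction.
δ < 0.49768^(1/3) = 0.792.

δ < 0.792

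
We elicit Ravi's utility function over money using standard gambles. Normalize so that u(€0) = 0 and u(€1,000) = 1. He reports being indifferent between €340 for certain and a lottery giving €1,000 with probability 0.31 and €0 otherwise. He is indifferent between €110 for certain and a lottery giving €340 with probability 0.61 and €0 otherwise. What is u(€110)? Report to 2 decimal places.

0.19

First, u(€340) = 0.31·u(€1,000) + 0.69·u(€0) = 0.31.
The second indifference gives u(€110) = 0.61·u(€340) + 0.39·u(€0) = 0.61·0.31 + 0.39·0.00 = 0.1891.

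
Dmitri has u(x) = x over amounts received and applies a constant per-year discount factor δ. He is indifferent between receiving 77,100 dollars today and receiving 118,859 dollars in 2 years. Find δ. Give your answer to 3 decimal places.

δ ≈ 0.805

The payoff in 2 years is discounted by δ^2, so u(77100) = δ^2·u(118859) and δ^2 = u(77100)/u(118859).
With u(x) = x: δ^2 = 77100/118859 = 0.64867.
So δ = 0.64867^(1/2) ≈ 0.805.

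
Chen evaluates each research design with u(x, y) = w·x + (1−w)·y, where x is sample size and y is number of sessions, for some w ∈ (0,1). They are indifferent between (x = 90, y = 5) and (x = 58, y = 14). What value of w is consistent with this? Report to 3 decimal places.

w = 0.220

Indifference: w·90 + (1−w)·5 = w·58 + (1−w)·14.
w·(90−58) = (1−w)·(14−5), i.e. w·32 = (1−w)·9.
Hence w = 9/(32+9) = 9/41 = 0.220.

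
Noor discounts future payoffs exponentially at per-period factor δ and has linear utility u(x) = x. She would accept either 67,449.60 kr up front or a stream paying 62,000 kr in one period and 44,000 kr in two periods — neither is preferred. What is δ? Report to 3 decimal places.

The stream is worth 62000δ + 44000δ² today, so 62000δ + 44000δ² = 67449.60.
That is, 44000δ² + 62000δ − 67449.60 = 0, a quadratic in δ.
By the quadratic formula (taking the positive root), δ = (−62000 + √15715129600.00) / 88000 ≈ 0.720.

δ ≈ 0.720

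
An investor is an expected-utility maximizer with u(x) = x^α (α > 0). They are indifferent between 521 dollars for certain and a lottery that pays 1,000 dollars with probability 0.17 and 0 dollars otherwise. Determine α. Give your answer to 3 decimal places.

EU(lottery) = 0.17·1000^α + 0.83·0 = 0.17·1000^α.
Indifference: 521^α = 0.17·1000^α, so (521/1000)^α = 0.17.
Take logs: α = ln 0.17 / ln(521/1000) ≈ 2.71770.

α ≈ 2.718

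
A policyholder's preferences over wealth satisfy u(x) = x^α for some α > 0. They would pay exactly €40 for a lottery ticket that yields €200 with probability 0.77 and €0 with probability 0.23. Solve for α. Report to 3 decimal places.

EU(lottery) = 0.77·200^α + 0.23·0 = 0.77·200^α.
Equating: 40^α = 0.77·200^α, i.e. 0.2000^α = 0.77.
α = ln(0.77) / ln(40/200) = -0.261365/-1.609438 ≈ 0.162.

α ≈ 0.162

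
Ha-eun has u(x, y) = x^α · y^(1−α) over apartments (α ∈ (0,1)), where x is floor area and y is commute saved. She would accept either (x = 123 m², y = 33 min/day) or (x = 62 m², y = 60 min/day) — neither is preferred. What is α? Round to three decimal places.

α ≈ 0.466

Indifference: 123^α · 33^(1−α) = 62^α · 60^(1−α).
Taking logs: α·ln 123 + (1−α)·ln 33 = α·ln 62 + (1−α)·ln 60, i.e. α·0.685050 = (1−α)·0.597837.
So α/(1−α) = (0.597837)/(0.685050) = 0.872691, and α = 0.872691/1.872691 ≈ 0.466.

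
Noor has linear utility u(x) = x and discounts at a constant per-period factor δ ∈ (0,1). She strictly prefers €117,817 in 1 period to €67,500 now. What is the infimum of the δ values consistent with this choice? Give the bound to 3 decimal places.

δ > 0.573

Comparing present values: 67500 < δ·117817.
So δ > 67500/117817 = 0.57292.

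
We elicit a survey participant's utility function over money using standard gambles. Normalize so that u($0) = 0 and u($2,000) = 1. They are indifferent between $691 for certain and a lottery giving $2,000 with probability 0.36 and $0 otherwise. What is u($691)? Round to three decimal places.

By the standard-gamble method, u($691) is just the indifference probability on the best outcome: 0.36.

0.360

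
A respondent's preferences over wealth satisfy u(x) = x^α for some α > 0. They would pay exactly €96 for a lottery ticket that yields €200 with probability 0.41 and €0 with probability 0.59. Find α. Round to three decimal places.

α ≈ 1.215

Since u(0) = 0, the lottery's EU is 0.41·200^α.
Indifference: 96^α = 0.41·200^α, so (96/200)^α = 0.41.
Take logs: α = ln 0.41 / ln(96/200) ≈ 1.21476.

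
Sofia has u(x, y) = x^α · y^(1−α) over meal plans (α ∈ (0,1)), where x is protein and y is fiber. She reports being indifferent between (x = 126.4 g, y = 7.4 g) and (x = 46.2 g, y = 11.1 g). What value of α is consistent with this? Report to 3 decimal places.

α ≈ 0.287

The Cobb–Douglas utilities coincide, so 126.4^α·7.4^(1−α) = 46.2^α·11.1^(1−α).
Taking logs: α·ln 126.4 + (1−α)·ln 7.4 = α·ln 46.2 + (1−α)·ln 11.1, i.e. α·1.006472 = (1−α)·0.405465.
With A = 1.006472 and B = 0.405465: α·A = (1−α)·B, so α = B/(A+B) = 0.405465/1.411937 ≈ 0.287.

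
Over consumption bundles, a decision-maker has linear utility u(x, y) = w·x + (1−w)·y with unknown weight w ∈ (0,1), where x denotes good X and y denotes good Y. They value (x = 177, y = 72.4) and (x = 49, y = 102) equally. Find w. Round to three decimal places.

u(177,72.4) = u(49,102) means w·177 + (1−w)·72.4 = w·49 + (1−w)·102.
Collecting terms: w·128 = (1−w)·29.6.
The marginal rate of substitution is 29.6/128, so w = 29.6/(128+29.6) = 0.188.

w = 0.188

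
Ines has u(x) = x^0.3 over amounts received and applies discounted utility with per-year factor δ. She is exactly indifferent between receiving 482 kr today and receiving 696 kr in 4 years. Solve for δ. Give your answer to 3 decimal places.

Indifference means u(482) = δ^4 · u(696), so δ^4 = u(482)/u(696).
Since u(x) = x^0.3, δ^4 = (482/696)^0.3 = 0.69253^0.3 = 0.89564.
Hence δ = (0.89564)^(1/4) = 0.97282.

δ ≈ 0.973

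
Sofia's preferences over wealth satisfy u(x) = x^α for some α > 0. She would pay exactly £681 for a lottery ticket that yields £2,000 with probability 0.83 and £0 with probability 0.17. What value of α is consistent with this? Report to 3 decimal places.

α ≈ 0.173

Since u(0) = 0, the lottery's EU is 0.83·2000^α.
Equating: 681^α = 0.83·2000^α, i.e. 0.3405^α = 0.83.
Take logs: α = ln 0.83 / ln(681/2000) ≈ 0.17295.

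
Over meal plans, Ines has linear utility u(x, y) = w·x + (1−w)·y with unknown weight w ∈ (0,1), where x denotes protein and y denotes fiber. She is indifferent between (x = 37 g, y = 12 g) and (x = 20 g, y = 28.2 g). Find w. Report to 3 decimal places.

u(37,12) = u(20,28.2) means w·37 + (1−w)·12 = w·20 + (1−w)·28.2.
w·(37−20) = (1−w)·(28.2−12), i.e. w·17 = (1−w)·16.2.
Hence w = 16.2/(17+16.2) = 16.2/33.2 = 0.488.

w = 0.488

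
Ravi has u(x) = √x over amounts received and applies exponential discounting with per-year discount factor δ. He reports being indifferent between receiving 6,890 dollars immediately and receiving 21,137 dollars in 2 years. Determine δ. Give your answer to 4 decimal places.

δ ≈ 0.7556

The payoff in 2 years is discounted by δ^2, so u(6890) = δ^2·u(21137) and δ^2 = u(6890)/u(21137).
Since u(x) = √x, δ^2 = √(6890/21137) = 0.57094.
Hence δ = (0.57094)^(1/2) = 0.755604.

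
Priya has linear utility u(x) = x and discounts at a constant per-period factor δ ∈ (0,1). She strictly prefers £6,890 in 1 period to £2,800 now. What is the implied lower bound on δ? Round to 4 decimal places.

The preference means 2800 < δ·6890.
Dividing through by 6890 gives δ > 0.40639.

δ > 0.4064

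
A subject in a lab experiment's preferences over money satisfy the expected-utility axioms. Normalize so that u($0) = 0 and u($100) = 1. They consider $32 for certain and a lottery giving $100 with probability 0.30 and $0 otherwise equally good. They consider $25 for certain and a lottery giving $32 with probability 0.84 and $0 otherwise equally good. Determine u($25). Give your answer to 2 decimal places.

0.25

The first gamble pins u($32): it must equal 0.30·1 + 0.70·0 = 0.30.
The second indifference gives u($25) = 0.84·u($32) + 0.16·u($0) = 0.84·0.30 + 0.16·0.00 = 0.2520.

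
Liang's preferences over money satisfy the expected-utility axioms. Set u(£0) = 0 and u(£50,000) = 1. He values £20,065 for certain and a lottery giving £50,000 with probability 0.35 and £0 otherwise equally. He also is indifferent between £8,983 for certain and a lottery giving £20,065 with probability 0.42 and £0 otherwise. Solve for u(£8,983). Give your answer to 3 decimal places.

From the first indifference, u(£20,065) = 0.35·u(£50,000) + 0.65·u(£0) = 0.35·1 + 0.65·0 = 0.35.
Then u(£8,983) = 0.42·u(£20,065) + 0.58·u(£0) = 0.42·0.35 + 0.58·0.00 = 0.1470.

0.147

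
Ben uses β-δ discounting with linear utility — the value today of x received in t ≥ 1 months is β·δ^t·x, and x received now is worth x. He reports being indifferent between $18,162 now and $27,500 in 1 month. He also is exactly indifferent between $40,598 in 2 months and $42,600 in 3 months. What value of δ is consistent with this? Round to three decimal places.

Both payoffs in the second observation are in the future, so β drops out: δ^2·40598 = δ^3·42600 ⇒ δ = 40598/42600 = 0.95300.

δ ≈ 0.953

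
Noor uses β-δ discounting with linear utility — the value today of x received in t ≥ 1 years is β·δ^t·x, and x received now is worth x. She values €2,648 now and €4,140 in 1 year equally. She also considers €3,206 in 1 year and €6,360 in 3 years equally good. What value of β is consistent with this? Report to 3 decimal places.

The second indifference involves only future payoffs, so β cancels: β·δ^1·3206 = β·δ^3·6360, giving δ^2 = 3206/6360 = 0.50409, so δ = 0.70999.
The first indifference: 2648 = β·δ·4140, so β = 2648/(δ·4140) = 2648/(0.70999·4140) ≈ 0.901.

β ≈ 0.901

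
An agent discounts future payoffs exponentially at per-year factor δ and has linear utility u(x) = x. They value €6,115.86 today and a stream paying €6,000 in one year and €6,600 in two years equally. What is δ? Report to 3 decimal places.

Present value of the stream is 6000·δ + 6600·δ². Indifference gives 6000δ + 6600δ² = 6115.86.
So 6600δ² + 6000δ − 6115.86 = 0.
The positive root is δ = [−6000 + √(6000² + 4·6600·6115.86)] / (2·6600) = (−6000 + 14052.000)/13200 ≈ 0.610.

δ ≈ 0.610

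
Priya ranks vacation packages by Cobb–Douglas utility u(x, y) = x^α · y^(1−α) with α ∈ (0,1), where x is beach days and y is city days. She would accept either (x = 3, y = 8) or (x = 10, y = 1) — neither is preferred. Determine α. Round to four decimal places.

α ≈ 0.6333

Set the two utilities equal: 3^α·8^(1−α) = 10^α·1^(1−α).
(3/10)^α = (1/8)^(1−α); take logs: α·ln(3/10) = (1−α)·ln(1/8), i.e. α·-1.2039728 = (1−α)·-2.0794415.
So α/(1−α) = (-2.0794415)/(-1.2039728) = 1.7271499, and α = 1.7271499/2.7271499 ≈ 0.6333.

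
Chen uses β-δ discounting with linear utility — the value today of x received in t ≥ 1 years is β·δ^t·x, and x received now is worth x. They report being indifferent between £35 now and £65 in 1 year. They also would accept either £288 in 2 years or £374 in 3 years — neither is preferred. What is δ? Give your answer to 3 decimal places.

δ ≈ 0.770

From the later pair, β·δ^2·288 = β·δ^3·374; dividing through, δ = 288/374 = 0.77005.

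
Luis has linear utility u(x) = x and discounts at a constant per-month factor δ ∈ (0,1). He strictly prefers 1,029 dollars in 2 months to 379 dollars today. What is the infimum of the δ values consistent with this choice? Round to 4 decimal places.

The preference means 379 < δ^2·1029.
Hence δ^2 > 379/1029 = 0.36832, and x ↦ x^(1/2) is increasing on (0,∞).
δ > (379/1029)^(1/2) ≈ 0.6069.

δ > 0.6069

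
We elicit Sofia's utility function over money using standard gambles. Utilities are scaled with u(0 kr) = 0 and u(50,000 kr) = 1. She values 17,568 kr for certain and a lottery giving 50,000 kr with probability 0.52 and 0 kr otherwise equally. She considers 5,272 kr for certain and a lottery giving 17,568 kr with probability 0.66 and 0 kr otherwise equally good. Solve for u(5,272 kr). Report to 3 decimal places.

The first gamble pins u(17,568 kr): it must equal 0.52·1 + 0.48·0 = 0.52.
Then u(5,272 kr) = 0.66·u(17,568 kr) + 0.34·u(0 kr) = 0.66·0.52 + 0.34·0.00 = 0.3432.

0.343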